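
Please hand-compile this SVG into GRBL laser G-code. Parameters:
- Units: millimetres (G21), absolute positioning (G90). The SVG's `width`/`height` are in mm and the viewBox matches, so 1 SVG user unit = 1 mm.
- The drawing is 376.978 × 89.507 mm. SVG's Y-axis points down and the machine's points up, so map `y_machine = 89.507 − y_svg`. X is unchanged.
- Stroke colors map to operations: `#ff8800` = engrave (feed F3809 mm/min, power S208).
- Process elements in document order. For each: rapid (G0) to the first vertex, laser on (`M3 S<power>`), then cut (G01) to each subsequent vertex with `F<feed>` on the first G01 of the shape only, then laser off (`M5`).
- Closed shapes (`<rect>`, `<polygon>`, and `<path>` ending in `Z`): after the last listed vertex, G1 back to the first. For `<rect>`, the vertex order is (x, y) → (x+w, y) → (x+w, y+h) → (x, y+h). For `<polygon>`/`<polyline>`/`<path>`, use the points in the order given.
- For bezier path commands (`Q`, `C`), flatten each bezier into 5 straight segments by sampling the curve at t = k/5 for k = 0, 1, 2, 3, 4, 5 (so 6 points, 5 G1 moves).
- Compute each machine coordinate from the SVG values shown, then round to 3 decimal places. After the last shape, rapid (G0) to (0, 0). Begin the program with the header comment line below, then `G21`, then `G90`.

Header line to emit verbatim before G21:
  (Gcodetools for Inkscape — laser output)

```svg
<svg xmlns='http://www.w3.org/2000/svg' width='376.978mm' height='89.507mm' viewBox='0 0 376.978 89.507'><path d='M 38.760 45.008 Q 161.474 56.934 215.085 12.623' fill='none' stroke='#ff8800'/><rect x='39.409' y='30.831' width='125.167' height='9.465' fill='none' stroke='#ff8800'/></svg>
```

(Gcodetools for Inkscape — laser output)
G21
G90
G0 X38.760 Y44.499
M3 S208
G01 X85.081 Y41.978 F3809
G01 X125.875 Y43.956
G01 X161.140 Y50.433
G01 X190.876 Y61.409
G01 X215.085 Y76.884
M5
G0 X39.409 Y58.676
M3 S208
G01 X164.576 Y58.676 F3809
G01 X164.576 Y49.211
G01 X39.409 Y49.211
G01 X39.409 Y58.676
M5
G0 X0.000 Y0.000

1 u = 1 mm; y_m = 89.507 − y.

[1] `<path>` quadratic bezier, #ff8800→engrave S208 F3809: (38.760,44.499) → (85.081,41.978) → (125.875,43.956) → (161.140,50.433) → (190.876,61.409) → (215.085,76.884)

[2] `<rect>` rectangle, #ff8800→engrave S208 F3809: (39.409,58.676) → (164.576,58.676) → (164.576,49.211) → (39.409,49.211) → (39.409,58.676) (closed)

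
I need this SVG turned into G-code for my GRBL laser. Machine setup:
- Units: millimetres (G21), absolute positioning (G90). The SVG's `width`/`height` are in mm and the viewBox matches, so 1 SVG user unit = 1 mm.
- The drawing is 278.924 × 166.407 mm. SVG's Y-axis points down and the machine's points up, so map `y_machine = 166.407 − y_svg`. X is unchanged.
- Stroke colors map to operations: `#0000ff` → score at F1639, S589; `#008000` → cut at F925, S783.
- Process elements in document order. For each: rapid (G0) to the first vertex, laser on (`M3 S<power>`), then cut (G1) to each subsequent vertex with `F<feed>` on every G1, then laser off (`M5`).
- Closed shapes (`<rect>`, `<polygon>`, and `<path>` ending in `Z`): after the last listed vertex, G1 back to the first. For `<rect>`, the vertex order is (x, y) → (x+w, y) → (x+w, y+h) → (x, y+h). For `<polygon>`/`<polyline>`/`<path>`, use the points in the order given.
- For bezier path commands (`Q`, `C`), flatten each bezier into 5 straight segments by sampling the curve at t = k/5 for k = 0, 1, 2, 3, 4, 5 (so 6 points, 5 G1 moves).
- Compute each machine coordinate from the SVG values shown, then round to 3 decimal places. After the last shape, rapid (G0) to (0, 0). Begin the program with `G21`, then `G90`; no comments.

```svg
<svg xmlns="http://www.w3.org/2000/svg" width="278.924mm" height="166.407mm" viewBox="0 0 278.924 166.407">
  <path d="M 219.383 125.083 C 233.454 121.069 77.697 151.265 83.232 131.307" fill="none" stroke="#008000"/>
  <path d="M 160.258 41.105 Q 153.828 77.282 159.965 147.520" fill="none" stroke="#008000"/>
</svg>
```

Since the viewBox matches the mm dimensions, user units are millimetres directly. The only transform is the Y-flip y_m = 166.407 − y_svg.

Shape 1 is a cubic bezier drawn with `<path>`. Its stroke #008000 means cut at S783, F925. After flipping Y the toolpath is (219.383,41.324) → (210.095,40.302) → (175.942,35.119) → (132.818,29.825) → (96.617,28.469) → (83.232,35.100).

Shape 2 is a quadratic bezier drawn with `<path>`. Its stroke #008000 means cut at S783, F925. After flipping Y the toolpath is (160.258,125.302) → (158.189,109.469) → (157.125,90.911) → (157.066,69.628) → (158.013,45.620) → (159.965,18.887).

G21
G90
G0 X219.383 Y41.324
M3 S783
G1 X210.095 Y40.302 F925
G1 X175.942 Y35.119 F925
G1 X132.818 Y29.825 F925
G1 X96.617 Y28.469 F925
G1 X83.232 Y35.100 F925
M5
G0 X160.258 Y125.302
M3 S783
G1 X158.189 Y109.469 F925
G1 X157.125 Y90.911 F925
G1 X157.066 Y69.628 F925
G1 X158.013 Y45.620 F925
G1 X159.965 Y18.887 F925
M5
G0 X0.000 Y0.000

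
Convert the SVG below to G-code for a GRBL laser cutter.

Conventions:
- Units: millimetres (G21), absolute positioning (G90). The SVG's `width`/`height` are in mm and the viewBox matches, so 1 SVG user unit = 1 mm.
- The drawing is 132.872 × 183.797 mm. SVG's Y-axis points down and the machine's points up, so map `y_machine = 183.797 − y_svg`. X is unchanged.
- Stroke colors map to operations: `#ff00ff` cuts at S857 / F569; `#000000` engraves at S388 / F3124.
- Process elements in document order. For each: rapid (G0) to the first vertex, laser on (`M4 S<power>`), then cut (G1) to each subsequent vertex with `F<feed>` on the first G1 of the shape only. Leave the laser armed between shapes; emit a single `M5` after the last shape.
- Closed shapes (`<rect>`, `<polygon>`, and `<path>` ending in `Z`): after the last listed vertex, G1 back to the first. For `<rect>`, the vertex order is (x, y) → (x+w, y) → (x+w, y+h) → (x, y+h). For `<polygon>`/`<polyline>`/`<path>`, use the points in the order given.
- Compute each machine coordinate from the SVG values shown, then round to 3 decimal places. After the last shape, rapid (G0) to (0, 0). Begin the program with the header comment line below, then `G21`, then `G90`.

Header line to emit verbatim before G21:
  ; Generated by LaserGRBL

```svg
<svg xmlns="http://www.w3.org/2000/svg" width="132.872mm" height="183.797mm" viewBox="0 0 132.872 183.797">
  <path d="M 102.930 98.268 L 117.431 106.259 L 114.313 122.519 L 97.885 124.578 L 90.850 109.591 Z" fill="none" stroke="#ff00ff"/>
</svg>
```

; Generated by LaserGRBL
G21
G90
G0 X102.930 Y85.529
M4 S857
G1 X117.431 Y77.538 F569
G1 X114.313 Y61.278
G1 X97.885 Y59.219
G1 X90.850 Y74.206
G1 X102.930 Y85.529
M5
G0 X0.000 Y0.000

viewBox `0 0 132.872 183.797` with mm width/height → 1 unit = 1 mm. Flip: y_m = 183.797 − y_svg.

**Shape 1** — `<path>` regular polygon, stroke `#ff00ff` → cut (S857, F569). Machine vertices: (102.930,85.529) → (117.431,77.538) → (114.313,61.278) → (97.885,59.219) → (90.850,74.206) → (102.930,85.529). Closed: final G1 returns to the first vertex.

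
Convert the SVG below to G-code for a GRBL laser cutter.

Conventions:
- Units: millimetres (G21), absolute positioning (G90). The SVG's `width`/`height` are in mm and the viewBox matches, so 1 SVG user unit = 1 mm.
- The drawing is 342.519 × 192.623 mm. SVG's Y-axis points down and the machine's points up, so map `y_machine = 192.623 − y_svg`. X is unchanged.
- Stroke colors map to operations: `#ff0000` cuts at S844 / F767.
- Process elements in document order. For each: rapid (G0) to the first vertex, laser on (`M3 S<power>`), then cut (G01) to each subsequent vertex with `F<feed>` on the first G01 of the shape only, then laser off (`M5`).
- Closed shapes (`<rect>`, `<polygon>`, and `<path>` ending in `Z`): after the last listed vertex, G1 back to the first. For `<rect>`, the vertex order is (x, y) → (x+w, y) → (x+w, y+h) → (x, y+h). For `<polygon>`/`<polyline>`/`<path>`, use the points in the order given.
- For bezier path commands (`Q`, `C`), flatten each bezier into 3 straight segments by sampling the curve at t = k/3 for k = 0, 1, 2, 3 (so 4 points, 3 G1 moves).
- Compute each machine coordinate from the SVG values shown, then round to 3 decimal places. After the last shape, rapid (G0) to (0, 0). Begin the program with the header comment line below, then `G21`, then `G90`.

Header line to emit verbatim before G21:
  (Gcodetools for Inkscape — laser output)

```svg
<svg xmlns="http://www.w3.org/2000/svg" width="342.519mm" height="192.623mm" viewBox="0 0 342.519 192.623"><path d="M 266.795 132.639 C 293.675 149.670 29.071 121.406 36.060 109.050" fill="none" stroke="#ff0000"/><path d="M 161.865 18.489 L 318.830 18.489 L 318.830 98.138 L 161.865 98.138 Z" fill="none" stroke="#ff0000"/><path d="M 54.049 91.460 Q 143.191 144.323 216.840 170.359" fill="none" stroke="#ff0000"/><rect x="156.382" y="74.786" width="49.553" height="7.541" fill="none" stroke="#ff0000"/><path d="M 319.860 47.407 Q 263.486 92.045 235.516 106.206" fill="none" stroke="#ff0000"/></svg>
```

viewBox `0 0 342.519 192.623` with mm width/height → 1 unit = 1 mm. Flip: y_m = 192.623 − y_svg.

**Shape 1** — `<path>` cubic bezier, stroke `#ff0000` → cut (S844, F767). Control points (SVG): P0=(266.795,132.639), P1=(293.675,149.670), P2=(29.071,121.406), P3=(36.060,109.050); sampled at t=k/3. Machine vertices: (266.795,59.984) → (217.368,55.785) → (98.747,68.181) → (36.060,83.573). Open path.

**Shape 2** — `<path>` rectangle, stroke `#ff0000` → cut (S844, F767). Machine vertices: (161.865,174.134) → (318.830,174.134) → (318.830,94.485) → (161.865,94.485) → (161.865,174.134). Closed: final G1 returns to the first vertex.

**Shape 3** — `<path>` quadratic bezier, stroke `#ff0000` → cut (S844, F767). Control points (SVG): P0=(54.049,91.460), P1=(143.191,144.323), P2=(216.840,170.359); sampled at t=k/3. Machine vertices: (54.049,101.163) → (111.756,68.902) → (166.019,42.602) → (216.840,22.264). Open path.

**Shape 4** — `<rect>` rectangle, stroke `#ff0000` → cut (S844, F767). Machine vertices: (156.382,117.837) → (205.935,117.837) → (205.935,110.296) → (156.382,110.296) → (156.382,117.837). Closed: final G1 returns to the first vertex.

**Shape 5** — `<path>` quadratic bezier, stroke `#ff0000` → cut (S844, F767). Control points (SVG): P0=(319.860,47.407), P1=(263.486,92.045), P2=(235.516,106.206); sampled at t=k/3. Machine vertices: (319.860,145.216) → (285.433,118.844) → (257.319,99.244) → (235.516,86.417). Open path.

(Gcodetools for Inkscape — laser output)
G21
G90
G0 X266.795 Y59.984
M3 S844
G01 X217.368 Y55.785 F767
G01 X98.747 Y68.181
G01 X36.060 Y83.573
M5
G0 X161.865 Y174.134
M3 S844
G01 X318.830 Y174.134 F767
G01 X318.830 Y94.485
G01 X161.865 Y94.485
G01 X161.865 Y174.134
M5
G0 X54.049 Y101.163
M3 S844
G01 X111.756 Y68.902 F767
G01 X166.019 Y42.602
G01 X216.840 Y22.264
M5
G0 X156.382 Y117.837
M3 S844
G01 X205.935 Y117.837 F767
G01 X205.935 Y110.296
G01 X156.382 Y110.296
G01 X156.382 Y117.837
M5
G0 X319.860 Y145.216
M3 S844
G01 X285.433 Y118.844 F767
G01 X257.319 Y99.244
G01 X235.516 Y86.417
M5
G0 X0.000 Y0.000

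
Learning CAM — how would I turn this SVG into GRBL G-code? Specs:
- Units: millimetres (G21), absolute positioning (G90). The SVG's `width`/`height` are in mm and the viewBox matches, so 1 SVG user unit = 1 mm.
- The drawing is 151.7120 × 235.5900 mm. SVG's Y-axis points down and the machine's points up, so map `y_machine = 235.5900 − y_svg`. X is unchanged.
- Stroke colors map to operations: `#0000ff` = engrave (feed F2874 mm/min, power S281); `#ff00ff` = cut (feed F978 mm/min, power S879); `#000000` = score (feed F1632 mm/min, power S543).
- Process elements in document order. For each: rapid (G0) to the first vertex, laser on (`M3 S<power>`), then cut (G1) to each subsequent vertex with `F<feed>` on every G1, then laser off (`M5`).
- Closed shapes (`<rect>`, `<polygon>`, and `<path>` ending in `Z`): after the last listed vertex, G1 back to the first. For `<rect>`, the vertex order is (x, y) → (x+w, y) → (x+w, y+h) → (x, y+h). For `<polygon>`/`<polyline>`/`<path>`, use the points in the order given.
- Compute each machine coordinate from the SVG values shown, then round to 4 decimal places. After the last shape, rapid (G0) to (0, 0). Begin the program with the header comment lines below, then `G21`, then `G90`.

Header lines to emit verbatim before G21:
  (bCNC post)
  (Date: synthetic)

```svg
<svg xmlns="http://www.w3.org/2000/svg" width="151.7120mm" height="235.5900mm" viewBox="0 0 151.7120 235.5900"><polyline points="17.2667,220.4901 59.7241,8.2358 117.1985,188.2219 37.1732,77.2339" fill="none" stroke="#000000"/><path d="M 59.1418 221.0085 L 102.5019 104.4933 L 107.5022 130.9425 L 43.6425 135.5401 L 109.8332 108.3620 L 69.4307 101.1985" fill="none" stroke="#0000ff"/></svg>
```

viewBox `0 0 151.7120 235.5900` with mm width/height → 1 unit = 1 mm. Flip: y_m = 235.5900 − y_svg.

**Shape 1** — `<polyline>` open polyline, stroke `#000000` → score (S543, F1632). Machine vertices: (17.2667,15.0999) → (59.7241,227.3542) → (117.1985,47.3681) → (37.1732,158.3561). Open path.

**Shape 2** — `<path>` open polyline, stroke `#0000ff` → engrave (S281, F2874). Machine vertices: (59.1418,14.5815) → (102.5019,131.0967) → (107.5022,104.6475) → (43.6425,100.0499) → (109.8332,127.2280) → (69.4307,134.3915). Open path.

(bCNC post)
(Date: synthetic)
G21
G90
G0 X17.2667 Y15.0999
M3 S543
G1 X59.7241 Y227.3542 F1632
G1 X117.1985 Y47.3681 F1632
G1 X37.1732 Y158.3561 F1632
M5
G0 X59.1418 Y14.5815
M3 S281
G1 X102.5019 Y131.0967 F2874
G1 X107.5022 Y104.6475 F2874
G1 X43.6425 Y100.0499 F2874
G1 X109.8332 Y127.2280 F2874
G1 X69.4307 Y134.3915 F2874
M5
G0 X0.0000 Y0.0000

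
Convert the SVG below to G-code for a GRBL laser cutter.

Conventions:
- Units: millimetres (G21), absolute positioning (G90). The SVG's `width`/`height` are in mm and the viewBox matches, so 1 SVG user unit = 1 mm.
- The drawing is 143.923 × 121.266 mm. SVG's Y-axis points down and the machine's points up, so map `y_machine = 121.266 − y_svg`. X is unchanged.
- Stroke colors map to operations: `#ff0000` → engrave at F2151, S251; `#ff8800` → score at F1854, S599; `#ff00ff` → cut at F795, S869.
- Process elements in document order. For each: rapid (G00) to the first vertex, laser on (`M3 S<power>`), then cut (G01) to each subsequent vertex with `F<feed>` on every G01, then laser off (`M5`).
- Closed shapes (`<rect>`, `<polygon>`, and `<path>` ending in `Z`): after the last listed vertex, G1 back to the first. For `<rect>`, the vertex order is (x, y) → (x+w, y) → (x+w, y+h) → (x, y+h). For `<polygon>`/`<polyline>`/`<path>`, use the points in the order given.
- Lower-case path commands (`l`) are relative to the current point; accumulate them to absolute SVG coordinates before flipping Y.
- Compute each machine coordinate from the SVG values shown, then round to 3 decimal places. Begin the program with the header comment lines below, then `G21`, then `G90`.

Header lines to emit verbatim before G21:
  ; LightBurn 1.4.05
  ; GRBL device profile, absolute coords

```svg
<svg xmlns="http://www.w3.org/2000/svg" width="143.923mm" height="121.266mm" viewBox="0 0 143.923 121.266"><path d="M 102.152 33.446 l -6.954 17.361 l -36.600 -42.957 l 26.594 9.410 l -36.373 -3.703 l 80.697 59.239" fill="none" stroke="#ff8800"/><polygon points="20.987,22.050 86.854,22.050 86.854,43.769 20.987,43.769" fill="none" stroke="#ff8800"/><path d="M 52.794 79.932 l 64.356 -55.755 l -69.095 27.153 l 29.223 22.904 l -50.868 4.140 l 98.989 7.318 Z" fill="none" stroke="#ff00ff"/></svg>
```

; LightBurn 1.4.05
; GRBL device profile, absolute coords
G21
G90
G00 X102.152 Y87.820
M3 S599
G01 X95.198 Y70.459 F1854
G01 X58.598 Y113.416 F1854
G01 X85.192 Y104.006 F1854
G01 X48.819 Y107.709 F1854
G01 X129.516 Y48.470 F1854
M5
G00 X20.987 Y99.216
M3 S599
G01 X86.854 Y99.216 F1854
G01 X86.854 Y77.497 F1854
G01 X20.987 Y77.497 F1854
G01 X20.987 Y99.216 F1854
M5
G00 X52.794 Y41.334
M3 S869
G01 X117.150 Y97.089 F795
G01 X48.055 Y69.936 F795
G01 X77.278 Y47.032 F795
G01 X26.410 Y42.892 F795
G01 X125.399 Y35.574 F795
G01 X52.794 Y41.334 F795
M5

Since the viewBox matches the mm dimensions, user units are millimetres directly. The only transform is the Y-flip y_m = 121.266 − y_svg.

Shape 1 is a open polyline drawn with `<path>`. Its stroke #ff8800 means score at S599, F1854. After flipping Y the toolpath is (102.152,87.820) → (95.198,70.459) → (58.598,113.416) → (85.192,104.006) → (48.819,107.709) → (129.516,48.470).

Shape 2 is a rectangle drawn with `<polygon>`. Its stroke #ff8800 means score at S599, F1854. After flipping Y the toolpath is (20.987,99.216) → (86.854,99.216) → (86.854,77.497) → (20.987,77.497) → (20.987,99.216), returning to the start.

Shape 3 is a closed polygon drawn with `<path>`. Its stroke #ff00ff means cut at S869, F795. After flipping Y the toolpath is (52.794,41.334) → (117.150,97.089) → (48.055,69.936) → (77.278,47.032) → (26.410,42.892) → (125.399,35.574) → (52.794,41.334), returning to the start.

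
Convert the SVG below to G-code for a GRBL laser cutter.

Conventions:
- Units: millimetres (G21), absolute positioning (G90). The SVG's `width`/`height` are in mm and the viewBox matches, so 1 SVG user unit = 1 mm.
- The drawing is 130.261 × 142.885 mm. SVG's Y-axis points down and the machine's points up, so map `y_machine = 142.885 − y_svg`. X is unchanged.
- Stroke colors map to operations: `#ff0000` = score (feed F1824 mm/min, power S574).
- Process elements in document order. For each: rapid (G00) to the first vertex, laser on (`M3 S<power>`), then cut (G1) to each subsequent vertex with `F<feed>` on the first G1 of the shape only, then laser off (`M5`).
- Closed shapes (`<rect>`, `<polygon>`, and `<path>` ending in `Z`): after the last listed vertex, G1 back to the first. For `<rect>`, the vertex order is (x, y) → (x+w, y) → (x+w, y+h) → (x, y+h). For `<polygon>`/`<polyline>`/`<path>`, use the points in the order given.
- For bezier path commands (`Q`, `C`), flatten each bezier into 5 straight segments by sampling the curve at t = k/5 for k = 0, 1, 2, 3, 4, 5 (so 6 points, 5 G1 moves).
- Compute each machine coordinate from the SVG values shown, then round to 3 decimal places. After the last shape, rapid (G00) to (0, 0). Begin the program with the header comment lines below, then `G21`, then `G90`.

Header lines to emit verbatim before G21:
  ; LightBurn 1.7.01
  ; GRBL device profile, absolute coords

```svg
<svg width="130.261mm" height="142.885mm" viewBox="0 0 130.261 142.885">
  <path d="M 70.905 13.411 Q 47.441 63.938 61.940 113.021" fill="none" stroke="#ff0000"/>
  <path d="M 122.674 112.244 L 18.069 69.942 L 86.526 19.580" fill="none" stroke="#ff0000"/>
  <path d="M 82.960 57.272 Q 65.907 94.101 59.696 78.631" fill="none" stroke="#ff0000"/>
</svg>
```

; LightBurn 1.7.01
; GRBL device profile, absolute coords
G21
G90
G00 X70.905 Y129.474
M3 S574
G1 X63.038 Y109.321 F1824
G1 X58.208 Y89.283
G1 X56.415 Y69.361
G1 X57.659 Y49.555
G1 X61.940 Y29.864
M5
G00 X122.674 Y30.641
M3 S574
G1 X18.069 Y72.943 F1824
G1 X86.526 Y123.305
M5
G00 X82.960 Y85.613
M3 S574
G1 X76.572 Y72.973 F1824
G1 X71.052 Y64.518
G1 X66.400 Y60.246
G1 X62.614 Y60.158
G1 X59.696 Y64.254
M5
G00 X0.000 Y0.000

1 u = 1 mm; y_m = 142.885 − y.

[1] `<path>` quadratic bezier, #ff0000→score S574 F1824: (70.905,129.474) → (63.038,109.321) → (58.208,89.283) → (56.415,69.361) → (57.659,49.555) → (61.940,29.864)

[2] `<path>` open polyline, #ff0000→score S574 F1824: (122.674,30.641) → (18.069,72.943) → (86.526,123.305)

[3] `<path>` quadratic bezier, #ff0000→score S574 F1824: (82.960,85.613) → (76.572,72.973) → (71.052,64.518) → (66.400,60.246) → (62.614,60.158) → (59.696,64.254)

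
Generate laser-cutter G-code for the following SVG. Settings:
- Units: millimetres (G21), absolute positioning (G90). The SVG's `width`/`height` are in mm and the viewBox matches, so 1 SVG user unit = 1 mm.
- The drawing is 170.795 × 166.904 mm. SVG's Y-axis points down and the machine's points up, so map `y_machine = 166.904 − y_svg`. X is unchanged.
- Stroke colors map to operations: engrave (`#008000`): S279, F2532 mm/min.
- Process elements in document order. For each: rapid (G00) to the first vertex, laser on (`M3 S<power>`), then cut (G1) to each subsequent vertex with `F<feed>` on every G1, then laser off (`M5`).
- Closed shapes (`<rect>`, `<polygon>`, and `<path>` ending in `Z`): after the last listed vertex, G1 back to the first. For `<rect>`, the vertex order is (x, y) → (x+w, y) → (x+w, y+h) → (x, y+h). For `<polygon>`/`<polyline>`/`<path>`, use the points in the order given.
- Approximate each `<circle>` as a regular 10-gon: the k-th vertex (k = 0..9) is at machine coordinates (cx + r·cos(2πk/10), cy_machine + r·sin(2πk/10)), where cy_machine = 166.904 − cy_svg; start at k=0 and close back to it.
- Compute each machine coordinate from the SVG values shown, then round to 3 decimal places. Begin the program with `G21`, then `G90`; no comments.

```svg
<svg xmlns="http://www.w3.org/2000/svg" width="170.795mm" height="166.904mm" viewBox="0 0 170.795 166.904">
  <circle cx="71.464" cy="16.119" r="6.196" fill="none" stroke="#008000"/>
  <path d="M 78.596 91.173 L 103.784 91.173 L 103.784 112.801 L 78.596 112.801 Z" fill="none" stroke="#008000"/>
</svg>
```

Since the viewBox matches the mm dimensions, user units are millimetres directly. The only transform is the Y-flip y_m = 166.904 − y_svg.

Shape 1 is a circle drawn with `<circle>`. Its stroke #008000 means engrave at S279, F2532. After flipping Y the toolpath is (77.660,150.785) → (76.477,154.427) → (73.379,156.678) → (69.549,156.678) → (66.451,154.427) → (65.268,150.785) → (66.451,147.143) → (69.549,144.892) → (73.379,144.892) → (76.477,147.143) → (77.660,150.785), returning to the start.

Shape 2 is a rectangle drawn with `<path>`. Its stroke #008000 means engrave at S279, F2532. After flipping Y the toolpath is (78.596,75.731) → (103.784,75.731) → (103.784,54.103) → (78.596,54.103) → (78.596,75.731), returning to the start.

G21
G90
G00 X77.660 Y150.785
M3 S279
G1 X76.477 Y154.427 F2532
G1 X73.379 Y156.678 F2532
G1 X69.549 Y156.678 F2532
G1 X66.451 Y154.427 F2532
G1 X65.268 Y150.785 F2532
G1 X66.451 Y147.143 F2532
G1 X69.549 Y144.892 F2532
G1 X73.379 Y144.892 F2532
G1 X76.477 Y147.143 F2532
G1 X77.660 Y150.785 F2532
M5
G00 X78.596 Y75.731
M3 S279
G1 X103.784 Y75.731 F2532
G1 X103.784 Y54.103 F2532
G1 X78.596 Y54.103 F2532
G1 X78.596 Y75.731 F2532
M5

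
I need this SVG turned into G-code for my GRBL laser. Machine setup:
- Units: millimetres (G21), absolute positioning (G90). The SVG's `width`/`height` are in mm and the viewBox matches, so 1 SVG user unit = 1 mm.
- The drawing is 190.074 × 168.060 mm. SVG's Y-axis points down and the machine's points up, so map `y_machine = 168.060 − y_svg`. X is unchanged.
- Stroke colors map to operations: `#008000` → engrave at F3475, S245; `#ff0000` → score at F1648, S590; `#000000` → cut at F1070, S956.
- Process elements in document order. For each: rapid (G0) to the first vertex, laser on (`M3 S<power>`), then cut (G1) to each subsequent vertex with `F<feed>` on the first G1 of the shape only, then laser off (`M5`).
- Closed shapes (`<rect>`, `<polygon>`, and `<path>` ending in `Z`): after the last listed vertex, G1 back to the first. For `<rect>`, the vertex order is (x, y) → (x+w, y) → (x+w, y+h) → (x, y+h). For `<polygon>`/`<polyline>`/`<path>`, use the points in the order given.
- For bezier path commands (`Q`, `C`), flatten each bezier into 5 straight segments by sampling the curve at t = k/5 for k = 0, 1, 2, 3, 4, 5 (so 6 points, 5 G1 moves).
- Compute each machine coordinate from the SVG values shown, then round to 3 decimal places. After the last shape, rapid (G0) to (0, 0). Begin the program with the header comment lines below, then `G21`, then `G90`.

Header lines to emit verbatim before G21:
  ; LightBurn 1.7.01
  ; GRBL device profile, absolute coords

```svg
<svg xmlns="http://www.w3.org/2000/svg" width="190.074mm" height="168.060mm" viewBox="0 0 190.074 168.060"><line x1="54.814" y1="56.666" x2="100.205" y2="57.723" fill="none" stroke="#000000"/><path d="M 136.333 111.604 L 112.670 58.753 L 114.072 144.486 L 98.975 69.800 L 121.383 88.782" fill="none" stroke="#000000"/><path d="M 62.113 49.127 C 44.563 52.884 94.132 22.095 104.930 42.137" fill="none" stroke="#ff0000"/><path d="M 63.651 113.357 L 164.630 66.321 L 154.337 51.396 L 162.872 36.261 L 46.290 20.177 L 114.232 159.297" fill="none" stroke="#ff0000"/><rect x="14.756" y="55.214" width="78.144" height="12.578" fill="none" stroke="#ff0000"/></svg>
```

Since the viewBox matches the mm dimensions, user units are millimetres directly. The only transform is the Y-flip y_m = 168.060 − y_svg.

Shape 1 is a line segment drawn with `<line>`. Its stroke #000000 means cut at S956, F1070. After flipping Y the toolpath is (54.814,111.394) → (100.205,110.337).

Shape 2 is a open polyline drawn with `<path>`. Its stroke #000000 means cut at S956, F1070. After flipping Y the toolpath is (136.333,56.456) → (112.670,109.307) → (114.072,23.574) → (98.975,98.260) → (121.383,79.278).

Shape 3 is a cubic bezier drawn with `<path>`. Its stroke #ff0000 means score at S590, F1648. After flipping Y the toolpath is (62.113,118.933) → (58.790,120.141) → (66.493,125.543) → (80.139,131.039) → (94.646,132.531) → (104.930,125.923).

Shape 4 is a open polyline drawn with `<path>`. Its stroke #ff0000 means score at S590, F1648. After flipping Y the toolpath is (63.651,54.703) → (164.630,101.739) → (154.337,116.664) → (162.872,131.799) → (46.290,147.883) → (114.232,8.763).

Shape 5 is a rectangle drawn with `<rect>`. Its stroke #ff0000 means score at S590, F1648. After flipping Y the toolpath is (14.756,112.846) → (92.900,112.846) → (92.900,100.268) → (14.756,100.268) → (14.756,112.846), returning to the start.

; LightBurn 1.7.01
; GRBL device profile, absolute coords
G21
G90
G0 X54.814 Y111.394
M3 S956
G1 X100.205 Y110.337 F1070
M5
G0 X136.333 Y56.456
M3 S956
G1 X112.670 Y109.307 F1070
G1 X114.072 Y23.574
G1 X98.975 Y98.260
G1 X121.383 Y79.278
M5
G0 X62.113 Y118.933
M3 S590
G1 X58.790 Y120.141 F1648
G1 X66.493 Y125.543
G1 X80.139 Y131.039
G1 X94.646 Y132.531
G1 X104.930 Y125.923
M5
G0 X63.651 Y54.703
M3 S590
G1 X164.630 Y101.739 F1648
G1 X154.337 Y116.664
G1 X162.872 Y131.799
G1 X46.290 Y147.883
G1 X114.232 Y8.763
M5
G0 X14.756 Y112.846
M3 S590
G1 X92.900 Y112.846 F1648
G1 X92.900 Y100.268
G1 X14.756 Y100.268
G1 X14.756 Y112.846
M5
G0 X0.000 Y0.000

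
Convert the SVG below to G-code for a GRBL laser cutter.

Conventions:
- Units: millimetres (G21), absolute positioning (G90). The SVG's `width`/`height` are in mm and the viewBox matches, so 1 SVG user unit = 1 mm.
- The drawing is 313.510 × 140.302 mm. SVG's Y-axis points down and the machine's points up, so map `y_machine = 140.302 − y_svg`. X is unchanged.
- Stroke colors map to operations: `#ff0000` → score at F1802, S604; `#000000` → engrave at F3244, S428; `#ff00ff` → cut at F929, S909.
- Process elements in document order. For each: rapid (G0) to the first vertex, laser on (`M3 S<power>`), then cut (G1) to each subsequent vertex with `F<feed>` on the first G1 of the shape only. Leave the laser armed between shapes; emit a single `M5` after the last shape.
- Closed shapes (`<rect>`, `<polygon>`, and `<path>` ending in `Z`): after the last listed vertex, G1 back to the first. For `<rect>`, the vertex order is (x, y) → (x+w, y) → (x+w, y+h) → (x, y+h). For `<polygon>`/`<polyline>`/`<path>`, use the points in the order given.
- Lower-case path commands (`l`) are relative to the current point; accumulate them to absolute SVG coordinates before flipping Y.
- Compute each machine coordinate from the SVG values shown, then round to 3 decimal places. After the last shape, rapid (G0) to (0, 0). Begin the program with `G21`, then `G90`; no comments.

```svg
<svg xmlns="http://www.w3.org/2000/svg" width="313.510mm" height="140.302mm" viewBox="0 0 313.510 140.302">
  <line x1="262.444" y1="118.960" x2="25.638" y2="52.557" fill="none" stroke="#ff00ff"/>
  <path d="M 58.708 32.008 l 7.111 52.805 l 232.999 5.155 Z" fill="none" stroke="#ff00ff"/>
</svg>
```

G21
G90
G0 X262.444 Y21.342
M3 S909
G1 X25.638 Y87.745 F929
G0 X58.708 Y108.294
M3 S909
G1 X65.819 Y55.489 F929
G1 X298.818 Y50.334
G1 X58.708 Y108.294
M5
G0 X0.000 Y0.000

1 u = 1 mm; y_m = 140.302 − y.

[1] `<line>` line segment, #ff00ff→cut S909 F929: (262.444,21.342) → (25.638,87.745)

[2] `<path>` closed polygon, #ff00ff→cut S909 F929: (58.708,108.294) → (65.819,55.489) → (298.818,50.334) → (58.708,108.294) (closed)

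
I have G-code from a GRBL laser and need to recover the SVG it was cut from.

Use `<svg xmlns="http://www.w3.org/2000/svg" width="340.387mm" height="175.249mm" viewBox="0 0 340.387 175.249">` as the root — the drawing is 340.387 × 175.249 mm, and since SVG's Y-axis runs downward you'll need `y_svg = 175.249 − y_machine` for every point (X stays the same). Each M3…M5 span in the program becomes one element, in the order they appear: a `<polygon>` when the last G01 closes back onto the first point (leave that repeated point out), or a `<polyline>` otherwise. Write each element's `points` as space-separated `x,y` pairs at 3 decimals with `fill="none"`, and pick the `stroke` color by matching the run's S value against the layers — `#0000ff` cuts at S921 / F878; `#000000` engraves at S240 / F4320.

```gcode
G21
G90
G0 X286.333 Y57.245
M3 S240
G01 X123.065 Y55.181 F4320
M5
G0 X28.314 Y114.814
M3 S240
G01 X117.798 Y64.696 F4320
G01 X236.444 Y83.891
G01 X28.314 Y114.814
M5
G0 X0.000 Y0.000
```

<svg xmlns="http://www.w3.org/2000/svg" width="340.387mm" height="175.249mm" viewBox="0 0 340.387 175.249">
  <polyline points="286.333,118.004 123.065,120.068" fill="none" stroke="#000000"/>
  <polygon points="28.314,60.435 117.798,110.553 236.444,91.358" fill="none" stroke="#000000"/>
</svg>

y_svg = 175.249 − y_m. Every run uses S240, so all elements get stroke `#000000` (engrave).

[1] open run; points: 286.333,118.004 123.065,120.068

[2] closed run; points: 28.314,60.435 117.798,110.553 236.444,91.358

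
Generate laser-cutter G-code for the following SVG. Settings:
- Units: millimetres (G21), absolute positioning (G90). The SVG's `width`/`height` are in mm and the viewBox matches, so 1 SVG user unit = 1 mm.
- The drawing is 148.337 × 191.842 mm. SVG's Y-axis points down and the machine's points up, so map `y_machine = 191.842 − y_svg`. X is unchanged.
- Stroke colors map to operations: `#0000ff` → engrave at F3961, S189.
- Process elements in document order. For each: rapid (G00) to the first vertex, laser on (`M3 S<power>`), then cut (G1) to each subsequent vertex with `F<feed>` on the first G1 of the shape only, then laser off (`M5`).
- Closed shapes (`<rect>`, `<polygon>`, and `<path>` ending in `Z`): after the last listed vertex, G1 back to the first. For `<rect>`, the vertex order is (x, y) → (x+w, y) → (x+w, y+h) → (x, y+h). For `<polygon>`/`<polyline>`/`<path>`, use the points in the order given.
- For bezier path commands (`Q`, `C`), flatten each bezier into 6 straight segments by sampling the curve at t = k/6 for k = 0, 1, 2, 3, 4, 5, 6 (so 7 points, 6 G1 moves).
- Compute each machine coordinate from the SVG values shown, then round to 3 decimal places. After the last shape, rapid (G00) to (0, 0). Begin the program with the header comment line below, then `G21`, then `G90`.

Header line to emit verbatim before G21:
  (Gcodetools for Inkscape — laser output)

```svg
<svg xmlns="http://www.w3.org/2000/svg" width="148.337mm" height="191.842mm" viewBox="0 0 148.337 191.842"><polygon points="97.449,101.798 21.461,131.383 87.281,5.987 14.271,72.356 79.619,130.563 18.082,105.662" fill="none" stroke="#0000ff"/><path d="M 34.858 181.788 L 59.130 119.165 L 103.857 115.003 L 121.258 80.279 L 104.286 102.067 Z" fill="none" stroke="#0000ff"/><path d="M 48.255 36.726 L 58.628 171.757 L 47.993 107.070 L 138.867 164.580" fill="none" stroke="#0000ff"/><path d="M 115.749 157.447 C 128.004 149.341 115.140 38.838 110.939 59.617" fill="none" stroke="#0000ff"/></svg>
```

(Gcodetools for Inkscape — laser output)
G21
G90
G00 X97.449 Y90.044
M3 S189
G1 X21.461 Y60.459 F3961
G1 X87.281 Y185.855
G1 X14.271 Y119.486
G1 X79.619 Y61.279
G1 X18.082 Y86.180
G1 X97.449 Y90.044
M5
G00 X34.858 Y10.054
M3 S189
G1 X59.130 Y72.677 F3961
G1 X103.857 Y76.839
G1 X121.258 Y111.563
G1 X104.286 Y89.775
G1 X34.858 Y10.054
M5
G00 X48.255 Y155.116
M3 S189
G1 X58.628 Y20.085 F3961
G1 X47.993 Y84.772
G1 X138.867 Y27.262
M5
G00 X115.749 Y34.395
M3 S189
G1 X119.940 Y45.899 F3961
G1 X120.882 Y67.979
G1 X119.515 Y94.142
G1 X116.776 Y117.898
G1 X113.605 Y132.756
G1 X110.939 Y132.225
M5
G00 X0.000 Y0.000

1 u = 1 mm; y_m = 191.842 − y.

[1] `<polygon>` closed polygon, #0000ff→engrave S189 F3961: (97.449,90.044) → (21.461,60.459) → (87.281,185.855) → (14.271,119.486) → (79.619,61.279) → (18.082,86.180) → (97.449,90.044) (closed)

[2] `<path>` closed polygon, #0000ff→engrave S189 F3961: (34.858,10.054) → (59.130,72.677) → (103.857,76.839) → (121.258,111.563) → (104.286,89.775) → (34.858,10.054) (closed)

[3] `<path>` open polyline, #0000ff→engrave S189 F3961: (48.255,155.116) → (58.628,20.085) → (47.993,84.772) → (138.867,27.262)

[4] `<path>` cubic bezier, #0000ff→engrave S189 F3961: (115.749,34.395) → (119.940,45.899) → (120.882,67.979) → (119.515,94.142) → (116.776,117.898) → (113.605,132.756) → (110.939,132.225)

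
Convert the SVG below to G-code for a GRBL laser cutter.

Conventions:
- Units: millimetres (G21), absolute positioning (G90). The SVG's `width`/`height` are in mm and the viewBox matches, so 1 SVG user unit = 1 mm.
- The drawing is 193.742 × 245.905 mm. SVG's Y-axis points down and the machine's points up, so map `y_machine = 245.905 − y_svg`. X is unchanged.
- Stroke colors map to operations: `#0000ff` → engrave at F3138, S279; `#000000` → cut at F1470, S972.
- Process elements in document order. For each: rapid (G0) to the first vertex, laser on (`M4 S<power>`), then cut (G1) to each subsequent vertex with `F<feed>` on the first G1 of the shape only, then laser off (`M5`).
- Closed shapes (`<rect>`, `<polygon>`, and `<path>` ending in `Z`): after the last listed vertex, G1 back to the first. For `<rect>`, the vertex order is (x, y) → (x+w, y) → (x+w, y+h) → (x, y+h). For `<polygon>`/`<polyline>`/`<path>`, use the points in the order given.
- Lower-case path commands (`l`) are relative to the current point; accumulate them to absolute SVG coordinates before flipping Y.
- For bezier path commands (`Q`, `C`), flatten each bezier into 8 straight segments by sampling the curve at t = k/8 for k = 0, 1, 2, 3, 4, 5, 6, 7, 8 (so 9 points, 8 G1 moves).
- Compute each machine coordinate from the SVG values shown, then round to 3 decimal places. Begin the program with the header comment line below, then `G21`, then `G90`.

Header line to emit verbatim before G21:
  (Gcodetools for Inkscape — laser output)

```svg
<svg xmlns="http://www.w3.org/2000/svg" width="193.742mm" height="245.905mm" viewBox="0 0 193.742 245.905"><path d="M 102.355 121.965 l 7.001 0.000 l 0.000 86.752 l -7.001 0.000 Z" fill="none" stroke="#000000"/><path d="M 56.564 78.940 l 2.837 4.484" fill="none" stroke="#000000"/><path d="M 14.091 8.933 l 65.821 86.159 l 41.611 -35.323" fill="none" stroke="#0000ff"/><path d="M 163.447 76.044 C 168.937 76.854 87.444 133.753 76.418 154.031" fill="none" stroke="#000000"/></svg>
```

(Gcodetools for Inkscape — laser output)
G21
G90
G0 X102.355 Y123.940
M4 S972
G1 X109.356 Y123.940 F1470
G1 X109.356 Y37.188
G1 X102.355 Y37.188
G1 X102.355 Y123.940
M5
G0 X56.564 Y166.965
M4 S972
G1 X59.401 Y162.481 F1470
M5
G0 X14.091 Y236.972
M4 S279
G1 X79.912 Y150.813 F3138
G1 X121.523 Y186.136
M5
G0 X163.447 Y169.861
M4 S972
G1 X161.736 Y167.109 F1470
G1 X153.715 Y160.185
G1 X141.230 Y150.176
G1 X126.126 Y138.168
G1 X110.247 Y125.247
G1 X95.440 Y112.500
G1 X83.548 Y101.014
G1 X76.418 Y91.874
M5

viewBox `0 0 193.742 245.905` with mm width/height → 1 unit = 1 mm. Flip: y_m = 245.905 − y_svg.

**Shape 1** — `<path>` rectangle, stroke `#000000` → cut (S972, F1470). Machine vertices: (102.355,123.940) → (109.356,123.940) → (109.356,37.188) → (102.355,37.188) → (102.355,123.940). Closed: final G1 returns to the first vertex.

**Shape 2** — `<path>` line segment, stroke `#000000` → cut (S972, F1470). Machine vertices: (56.564,166.965) → (59.401,162.481). Open path.

**Shape 3** — `<path>` open polyline, stroke `#0000ff` → engrave (S279, F3138). Machine vertices: (14.091,236.972) → (79.912,150.813) → (121.523,186.136). Open path.

**Shape 4** — `<path>` cubic bezier, stroke `#000000` → cut (S972, F1470). Control points (SVG): P0=(163.447,76.044), P1=(168.937,76.854), P2=(87.444,133.753), P3=(76.418,154.031); sampled at t=k/8. Machine vertices: (163.447,169.861) → (161.736,167.109) → (153.715,160.185) → (141.230,150.176) → (126.126,138.168) → (110.247,125.247) → (95.440,112.500) → (83.548,101.014) → (76.418,91.874). Open path.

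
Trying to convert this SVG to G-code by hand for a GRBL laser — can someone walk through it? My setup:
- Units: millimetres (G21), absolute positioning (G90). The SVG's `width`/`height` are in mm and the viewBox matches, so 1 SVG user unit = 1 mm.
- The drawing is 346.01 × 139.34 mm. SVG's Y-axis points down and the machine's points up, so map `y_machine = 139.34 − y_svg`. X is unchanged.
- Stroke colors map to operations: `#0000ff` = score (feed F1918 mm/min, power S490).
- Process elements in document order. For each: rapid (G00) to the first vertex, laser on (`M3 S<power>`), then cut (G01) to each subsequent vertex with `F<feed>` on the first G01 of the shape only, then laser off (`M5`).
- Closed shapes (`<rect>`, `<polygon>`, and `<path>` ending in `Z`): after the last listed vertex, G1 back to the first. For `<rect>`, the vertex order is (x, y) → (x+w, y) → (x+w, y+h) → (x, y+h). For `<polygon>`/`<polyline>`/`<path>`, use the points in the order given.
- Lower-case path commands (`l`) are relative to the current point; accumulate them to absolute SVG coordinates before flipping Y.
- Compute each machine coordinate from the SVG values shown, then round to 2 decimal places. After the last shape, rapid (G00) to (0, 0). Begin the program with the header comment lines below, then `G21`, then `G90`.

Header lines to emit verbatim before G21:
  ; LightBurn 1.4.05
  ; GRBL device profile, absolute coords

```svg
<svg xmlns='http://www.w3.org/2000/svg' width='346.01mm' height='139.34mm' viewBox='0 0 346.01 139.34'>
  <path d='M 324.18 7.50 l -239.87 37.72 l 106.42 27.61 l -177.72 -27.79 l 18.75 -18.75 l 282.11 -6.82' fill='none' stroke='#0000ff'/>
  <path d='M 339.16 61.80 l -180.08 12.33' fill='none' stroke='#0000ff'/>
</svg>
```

Since the viewBox matches the mm dimensions, user units are millimetres directly. The only transform is the Y-flip y_m = 139.34 − y_svg.

Shape 1 is a open polyline drawn with `<path>`. Its stroke #0000ff means score at S490, F1918. After flipping Y the toolpath is (324.18,131.84) → (84.31,94.12) → (190.73,66.51) → (13.01,94.30) → (31.76,113.05) → (313.87,119.87).

Shape 2 is a line segment drawn with `<path>`. Its stroke #0000ff means score at S490, F1918. After flipping Y the toolpath is (339.16,77.54) → (159.08,65.21).

; LightBurn 1.4.05
; GRBL device profile, absolute coords
G21
G90
G00 X324.18 Y131.84
M3 S490
G01 X84.31 Y94.12 F1918
G01 X190.73 Y66.51
G01 X13.01 Y94.30
G01 X31.76 Y113.05
G01 X313.87 Y119.87
M5
G00 X339.16 Y77.54
M3 S490
G01 X159.08 Y65.21 F1918
M5
G00 X0.00 Y0.00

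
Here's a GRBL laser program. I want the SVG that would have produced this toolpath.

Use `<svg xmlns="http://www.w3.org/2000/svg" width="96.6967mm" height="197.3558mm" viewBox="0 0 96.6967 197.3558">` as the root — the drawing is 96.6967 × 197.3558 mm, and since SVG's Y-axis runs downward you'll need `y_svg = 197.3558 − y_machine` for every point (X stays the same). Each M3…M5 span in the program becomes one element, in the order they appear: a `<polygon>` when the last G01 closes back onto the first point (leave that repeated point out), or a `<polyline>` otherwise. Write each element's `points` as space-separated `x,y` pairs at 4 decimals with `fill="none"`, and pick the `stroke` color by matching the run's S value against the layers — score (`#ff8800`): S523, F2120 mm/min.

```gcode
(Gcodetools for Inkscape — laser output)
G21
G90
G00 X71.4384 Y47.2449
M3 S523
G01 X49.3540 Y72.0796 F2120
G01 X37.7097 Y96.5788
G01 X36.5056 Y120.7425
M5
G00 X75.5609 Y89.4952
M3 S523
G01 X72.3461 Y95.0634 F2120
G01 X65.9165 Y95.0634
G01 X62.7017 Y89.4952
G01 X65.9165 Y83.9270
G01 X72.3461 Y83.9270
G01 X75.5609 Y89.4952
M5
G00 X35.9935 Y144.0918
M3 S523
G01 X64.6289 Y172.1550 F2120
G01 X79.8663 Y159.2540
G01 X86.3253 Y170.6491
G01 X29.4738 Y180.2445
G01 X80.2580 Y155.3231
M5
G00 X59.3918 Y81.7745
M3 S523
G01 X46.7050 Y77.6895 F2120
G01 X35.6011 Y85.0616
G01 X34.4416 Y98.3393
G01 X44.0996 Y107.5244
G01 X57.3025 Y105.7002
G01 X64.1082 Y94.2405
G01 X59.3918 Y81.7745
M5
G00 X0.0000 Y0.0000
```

Each laser-on run becomes one SVG element. Flip Y back into SVG space with y_svg = 197.3558 − y_machine. Every run uses S523, so all elements get stroke `#ff8800` (score).

Run 1: The run is open, so emit a `<polyline>` with points (Y-flipped): 71.4384,150.1109 49.3540,125.2762 37.7097,100.7770 36.5056,76.6133.

Run 2: The run returns to its start, so emit a `<polygon>` with points (Y-flipped): 75.5609,107.8606 72.3461,102.2924 65.9165,102.2924 62.7017,107.8606 65.9165,113.4288 72.3461,113.4288.

Run 3: The run is open, so emit a `<polyline>` with points (Y-flipped): 35.9935,53.2640 64.6289,25.2008 79.8663,38.1018 86.3253,26.7067 29.4738,17.1113 80.2580,42.0327.

Run 4: The run returns to its start, so emit a `<polygon>` with points (Y-flipped): 59.3918,115.5813 46.7050,119.6663 35.6011,112.2942 34.4416,99.0165 44.0996,89.8314 57.3025,91.6556 64.1082,103.1153.

<svg xmlns="http://www.w3.org/2000/svg" width="96.6967mm" height="197.3558mm" viewBox="0 0 96.6967 197.3558">
  <polyline points="71.4384,150.1109 49.3540,125.2762 37.7097,100.7770 36.5056,76.6133" fill="none" stroke="#ff8800"/>
  <polygon points="75.5609,107.8606 72.3461,102.2924 65.9165,102.2924 62.7017,107.8606 65.9165,113.4288 72.3461,113.4288" fill="none" stroke="#ff8800"/>
  <polyline points="35.9935,53.2640 64.6289,25.2008 79.8663,38.1018 86.3253,26.7067 29.4738,17.1113 80.2580,42.0327" fill="none" stroke="#ff8800"/>
  <polygon points="59.3918,115.5813 46.7050,119.6663 35.6011,112.2942 34.4416,99.0165 44.0996,89.8314 57.3025,91.6556 64.1082,103.1153" fill="none" stroke="#ff8800"/>
</svg>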